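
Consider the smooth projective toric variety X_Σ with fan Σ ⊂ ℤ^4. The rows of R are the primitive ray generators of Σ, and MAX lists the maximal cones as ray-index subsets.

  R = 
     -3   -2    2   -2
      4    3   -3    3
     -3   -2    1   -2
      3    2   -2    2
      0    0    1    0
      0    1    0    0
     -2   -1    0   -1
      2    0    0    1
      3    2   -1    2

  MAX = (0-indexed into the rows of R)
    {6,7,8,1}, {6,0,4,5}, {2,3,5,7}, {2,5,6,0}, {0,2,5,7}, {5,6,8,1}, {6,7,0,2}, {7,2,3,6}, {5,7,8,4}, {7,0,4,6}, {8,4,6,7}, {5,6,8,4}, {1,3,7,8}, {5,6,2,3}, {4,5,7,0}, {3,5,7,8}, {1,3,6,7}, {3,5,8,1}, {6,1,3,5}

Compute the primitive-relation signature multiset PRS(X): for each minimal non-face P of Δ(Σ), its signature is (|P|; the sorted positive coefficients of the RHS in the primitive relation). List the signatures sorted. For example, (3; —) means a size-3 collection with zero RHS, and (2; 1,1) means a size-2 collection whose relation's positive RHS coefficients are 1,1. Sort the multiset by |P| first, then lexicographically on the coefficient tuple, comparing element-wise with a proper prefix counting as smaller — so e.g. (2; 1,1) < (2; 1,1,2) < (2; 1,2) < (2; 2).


|primitive collections| = 11. Relations:

  P = {0,3}:  v_{0} + v_{3} = 0  so sig = (2; —)
  P = {2,8}:  v_{2} + v_{8} = 0  so sig = (2; —)
  P = {0,8}:  v_{0} + v_{8} = v_{4}  so sig = (2; 1)
  P = {2,4}:  v_{2} + v_{4} = v_{0}  so sig = (2; 1)
  P = {3,4}:  v_{3} + v_{4} = v_{8}  so sig = (2; 1)
  P = {0,1}:  v_{0} + v_{1} = v_{6} + v_{8}  so sig = (2; 1,1)
  P = {1,2}:  v_{1} + v_{2} = v_{3} + v_{6}  so sig = (2; 1,1)
  P = {1,4}:  v_{1} + v_{4} = v_{6} + 2·v_{8}  so sig = (2; 1,2)
  P = {5,6,7}:  v_{5} + v_{6} + v_{7} = 0  so sig = (3; —)
  P = {3,6,8}:  v_{3} + v_{6} + v_{8} = v_{1}  so sig = (3; 1)
  P = {1,5,7}:  v_{1} + v_{5} + v_{7} = v_{3} + v_{8}  so sig = (3; 1,1)

Sorted signature multiset PRS(X):
{ (2; —) ×2,  (2; 1) ×3,  (2; 1,1) ×2,  (2; 1,2),  (3; —),  (3; 1),  (3; 1,1) }


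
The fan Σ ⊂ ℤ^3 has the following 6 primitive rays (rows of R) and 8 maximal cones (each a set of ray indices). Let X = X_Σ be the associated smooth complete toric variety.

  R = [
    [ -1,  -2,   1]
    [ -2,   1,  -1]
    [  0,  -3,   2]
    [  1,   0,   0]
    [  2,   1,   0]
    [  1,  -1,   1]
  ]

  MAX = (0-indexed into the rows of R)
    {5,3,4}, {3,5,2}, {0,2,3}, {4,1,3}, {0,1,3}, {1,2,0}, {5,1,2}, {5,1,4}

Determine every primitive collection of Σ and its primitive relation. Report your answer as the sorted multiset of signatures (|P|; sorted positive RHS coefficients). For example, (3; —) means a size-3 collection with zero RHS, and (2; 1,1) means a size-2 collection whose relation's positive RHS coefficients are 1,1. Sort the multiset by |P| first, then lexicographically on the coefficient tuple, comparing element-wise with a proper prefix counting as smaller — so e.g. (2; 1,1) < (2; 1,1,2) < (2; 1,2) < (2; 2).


5 collections generate NE(X_Σ); each relation:

  • {0,4}:  v_{0} + v_{4} = v_{5}  →  sig = (2; 1)
  • {0,5}:  v_{0} + v_{5} = v_{2}  →  sig = (2; 1)
  • {2,4}:  v_{2} + v_{4} = 2·v_{5}  →  sig = (2; 2)
  • {1,3,5}:  v_{1} + v_{3} + v_{5} = 0  →  sig = (3; —)
  • {1,2,3}:  v_{1} + v_{2} + v_{3} = v_{0}  →  sig = (3; 1)

Signatures (|P|; sorted positive RHS coefficients), sorted:
{ (2; 1) ×2,  (2; 2),  (3; —),  (3; 1) }


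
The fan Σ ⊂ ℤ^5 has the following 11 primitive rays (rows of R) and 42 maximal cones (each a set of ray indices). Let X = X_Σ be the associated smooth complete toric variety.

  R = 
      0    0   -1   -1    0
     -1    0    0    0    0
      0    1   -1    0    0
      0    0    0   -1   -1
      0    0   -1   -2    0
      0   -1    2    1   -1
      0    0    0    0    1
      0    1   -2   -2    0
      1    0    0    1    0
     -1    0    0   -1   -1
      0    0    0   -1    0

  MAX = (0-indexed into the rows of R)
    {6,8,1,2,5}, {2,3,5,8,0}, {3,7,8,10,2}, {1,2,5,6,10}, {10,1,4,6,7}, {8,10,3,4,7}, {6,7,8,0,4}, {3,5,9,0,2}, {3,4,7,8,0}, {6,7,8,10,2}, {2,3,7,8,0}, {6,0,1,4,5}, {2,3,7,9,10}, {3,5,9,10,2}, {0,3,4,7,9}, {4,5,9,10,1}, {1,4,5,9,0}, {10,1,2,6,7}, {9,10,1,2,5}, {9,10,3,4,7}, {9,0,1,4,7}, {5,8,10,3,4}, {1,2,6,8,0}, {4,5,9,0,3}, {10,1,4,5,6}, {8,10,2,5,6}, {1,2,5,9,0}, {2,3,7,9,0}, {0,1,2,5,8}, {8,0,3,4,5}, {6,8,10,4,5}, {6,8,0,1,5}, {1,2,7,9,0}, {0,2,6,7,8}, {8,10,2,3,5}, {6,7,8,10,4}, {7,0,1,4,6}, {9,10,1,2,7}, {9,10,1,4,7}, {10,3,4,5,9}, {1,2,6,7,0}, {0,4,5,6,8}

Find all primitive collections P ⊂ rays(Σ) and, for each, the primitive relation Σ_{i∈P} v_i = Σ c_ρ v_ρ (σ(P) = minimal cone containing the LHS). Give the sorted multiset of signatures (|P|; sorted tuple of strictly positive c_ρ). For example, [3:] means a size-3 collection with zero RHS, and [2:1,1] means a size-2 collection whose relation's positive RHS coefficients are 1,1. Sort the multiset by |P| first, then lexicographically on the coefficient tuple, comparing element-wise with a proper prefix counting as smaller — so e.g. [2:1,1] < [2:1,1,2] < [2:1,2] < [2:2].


Δ(Σ) — 11 vertices, 11 min non-faces:

  P = {0,10}:  v_{0} + v_{10} = v_{4}  ⇒ sig = [2:1]
  P = {1,3}:  v_{1} + v_{3} = v_{9}  ⇒ sig = [2:1]
  P = {2,4}:  v_{2} + v_{4} = v_{7}  ⇒ sig = [2:1]
  P = {3,6}:  v_{3} + v_{6} = v_{10}  ⇒ sig = [2:1]
  P = {5,7}:  v_{5} + v_{7} = v_{3}  ⇒ sig = [2:1]
  P = {6,9}:  v_{6} + v_{9} = v_{1} + v_{10}  ⇒ sig = [2:1,1]
  P = {8,9}:  v_{8} + v_{9} = v_{0} + v_{2} + v_{5}  ⇒ sig = [2:1,1,1]
  P = {1,8,10}:  v_{1} + v_{8} + v_{10} = 0  ⇒ sig = [3:]
  P = {1,4,8}:  v_{1} + v_{4} + v_{8} = v_{0}  ⇒ sig = [3:1]
  P = {1,7,8}:  v_{1} + v_{7} + v_{8} = v_{0} + v_{2}  ⇒ sig = [3:1,1]
  P = {0,2,5,6}:  v_{0} + v_{2} + v_{5} + v_{6} = 0  ⇒ sig = [4:]

so the primitive-relation signature multiset is
    [2:1]
    [2:1]
    [2:1]
    [2:1]
    [2:1]
    [2:1,1]
    [2:1,1,1]
    [3:]
    [3:1]
    [3:1,1]
    [4:]


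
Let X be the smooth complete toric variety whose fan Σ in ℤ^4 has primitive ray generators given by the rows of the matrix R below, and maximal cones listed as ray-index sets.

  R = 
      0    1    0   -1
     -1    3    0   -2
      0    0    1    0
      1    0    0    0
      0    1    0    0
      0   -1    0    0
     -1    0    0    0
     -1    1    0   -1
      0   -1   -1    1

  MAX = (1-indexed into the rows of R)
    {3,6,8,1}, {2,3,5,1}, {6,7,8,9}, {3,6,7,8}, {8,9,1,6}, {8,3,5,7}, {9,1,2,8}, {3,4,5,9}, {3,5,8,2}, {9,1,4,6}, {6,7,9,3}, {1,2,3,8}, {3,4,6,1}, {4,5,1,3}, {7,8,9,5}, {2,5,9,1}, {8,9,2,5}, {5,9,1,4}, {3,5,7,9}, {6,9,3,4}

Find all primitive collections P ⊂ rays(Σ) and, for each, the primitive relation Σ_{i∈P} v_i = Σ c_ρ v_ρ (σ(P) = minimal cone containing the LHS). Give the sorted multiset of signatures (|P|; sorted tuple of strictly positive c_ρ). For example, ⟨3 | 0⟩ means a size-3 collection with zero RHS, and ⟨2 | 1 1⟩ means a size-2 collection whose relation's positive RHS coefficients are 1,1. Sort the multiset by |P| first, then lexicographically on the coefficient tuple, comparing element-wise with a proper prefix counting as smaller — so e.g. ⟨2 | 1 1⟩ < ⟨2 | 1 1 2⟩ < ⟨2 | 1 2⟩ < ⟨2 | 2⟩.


Σ has 11 primitive collections:

  {4,7}:  v_{4} + v_{7} = 0  ⇒ sig = ⟨2 | 0⟩
  {5,6}:  v_{5} + v_{6} = 0  ⇒ sig = ⟨2 | 0⟩
  {1,7}:  v_{1} + v_{7} = v_{8}  ⇒ sig = ⟨2 | 1⟩
  {4,8}:  v_{4} + v_{8} = v_{1}  ⇒ sig = ⟨2 | 1⟩
  {2,6}:  v_{2} + v_{6} = v_{1} + v_{8}  ⇒ sig = ⟨2 | 1 1⟩
  {2,4}:  v_{2} + v_{4} = 2·v_{1} + v_{5}  ⇒ sig = ⟨2 | 1 2⟩
  {2,7}:  v_{2} + v_{7} = v_{5} + 2·v_{8}  ⇒ sig = ⟨2 | 1 2⟩
  {1,3,9}:  v_{1} + v_{3} + v_{9} = 0  ⇒ sig = ⟨3 | 0⟩
  {1,5,8}:  v_{1} + v_{5} + v_{8} = v_{2}  ⇒ sig = ⟨3 | 1⟩
  {3,8,9}:  v_{3} + v_{8} + v_{9} = v_{7}  ⇒ sig = ⟨3 | 1⟩
  {2,3,9}:  v_{2} + v_{3} + v_{9} = v_{5} + v_{8}  ⇒ sig = ⟨3 | 1 1⟩

Sorted signature multiset PRS(X):
    |P|=2: 7 collections, coeffs (), (), (1), (1), (1,1), (1,2), (1,2)
    |P|=3: 4 collections, coeffs (), (1), (1), (1,1)


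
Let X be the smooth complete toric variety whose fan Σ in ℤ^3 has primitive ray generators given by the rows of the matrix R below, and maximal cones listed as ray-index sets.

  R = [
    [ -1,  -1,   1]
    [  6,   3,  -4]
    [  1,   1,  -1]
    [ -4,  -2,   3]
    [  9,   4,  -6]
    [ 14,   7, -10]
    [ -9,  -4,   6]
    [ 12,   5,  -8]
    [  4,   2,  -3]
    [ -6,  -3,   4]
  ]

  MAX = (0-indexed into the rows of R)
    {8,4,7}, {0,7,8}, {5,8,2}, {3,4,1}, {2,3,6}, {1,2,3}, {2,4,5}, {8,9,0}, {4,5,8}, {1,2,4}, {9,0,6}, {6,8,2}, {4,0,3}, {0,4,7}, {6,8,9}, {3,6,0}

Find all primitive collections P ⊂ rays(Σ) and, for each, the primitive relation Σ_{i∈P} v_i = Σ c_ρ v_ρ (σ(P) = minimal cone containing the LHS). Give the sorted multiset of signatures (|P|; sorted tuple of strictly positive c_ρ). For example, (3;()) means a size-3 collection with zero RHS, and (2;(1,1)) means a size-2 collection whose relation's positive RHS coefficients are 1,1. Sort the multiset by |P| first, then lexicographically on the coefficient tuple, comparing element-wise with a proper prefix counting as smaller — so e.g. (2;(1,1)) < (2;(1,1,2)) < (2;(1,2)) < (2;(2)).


Primitive collections (25):

  P = {0,2}:  v_{0} + v_{2} = 0 ; sig = (2;())
  P = {1,9}:  v_{1} + v_{9} = 0 ; sig = (2;())
  P = {3,8}:  v_{3} + v_{8} = 0 ; sig = (2;())
  P = {4,6}:  v_{4} + v_{6} = 0 ; sig = (2;())
  P = {0,1}:  v_{0} + v_{1} = v_{3} + v_{4} ; sig = (2;(1,1))
  P = {0,5}:  v_{0} + v_{5} = v_{4} + v_{8} ; sig = (2;(1,1))
  P = {1,6}:  v_{1} + v_{6} = v_{2} + v_{3} ; sig = (2;(1,1))
  P = {1,8}:  v_{1} + v_{8} = v_{2} + v_{4} ; sig = (2;(1,1))
  P = {2,7}:  v_{2} + v_{7} = v_{4} + v_{8} ; sig = (2;(1,1))
  P = {2,9}:  v_{2} + v_{9} = v_{6} + v_{8} ; sig = (2;(1,1))
  P = {3,5}:  v_{3} + v_{5} = v_{2} + v_{4} ; sig = (2;(1,1))
  P = {3,7}:  v_{3} + v_{7} = v_{0} + v_{4} ; sig = (2;(1,1))
  P = {3,9}:  v_{3} + v_{9} = v_{0} + v_{6} ; sig = (2;(1,1))
  P = {4,9}:  v_{4} + v_{9} = v_{0} + v_{8} ; sig = (2;(1,1))
  P = {5,6}:  v_{5} + v_{6} = v_{2} + v_{8} ; sig = (2;(1,1))
  P = {6,7}:  v_{6} + v_{7} = v_{0} + v_{8} ; sig = (2;(1,1))
  P = {1,7}:  v_{1} + v_{7} = 2·v_{4} ; sig = (2;(2))
  P = {5,9}:  v_{5} + v_{9} = 2·v_{8} ; sig = (2;(2))
  P = {1,5}:  v_{1} + v_{5} = 2·v_{2} + 2·v_{4} ; sig = (2;(2,2))
  P = {5,7}:  v_{5} + v_{7} = 2·v_{4} + 2·v_{8} ; sig = (2;(2,2))
  P = {7,9}:  v_{7} + v_{9} = 2·v_{0} + 2·v_{8} ; sig = (2;(2,2))
  P = {0,4,8}:  v_{0} + v_{4} + v_{8} = v_{7} ; sig = (3;(1))
  P = {0,6,8}:  v_{0} + v_{6} + v_{8} = v_{9} ; sig = (3;(1))
  P = {2,3,4}:  v_{2} + v_{3} + v_{4} = v_{1} ; sig = (3;(1))
  P = {2,4,8}:  v_{2} + v_{4} + v_{8} = v_{5} ; sig = (3;(1))

Signatures (|P|; sorted positive RHS coefficients), sorted:
{ (2;()) ×4,  (2;(1,1)) ×12,  (2;(2)) ×2,  (2;(2,2)) ×3,  (3;(1)) ×4 }


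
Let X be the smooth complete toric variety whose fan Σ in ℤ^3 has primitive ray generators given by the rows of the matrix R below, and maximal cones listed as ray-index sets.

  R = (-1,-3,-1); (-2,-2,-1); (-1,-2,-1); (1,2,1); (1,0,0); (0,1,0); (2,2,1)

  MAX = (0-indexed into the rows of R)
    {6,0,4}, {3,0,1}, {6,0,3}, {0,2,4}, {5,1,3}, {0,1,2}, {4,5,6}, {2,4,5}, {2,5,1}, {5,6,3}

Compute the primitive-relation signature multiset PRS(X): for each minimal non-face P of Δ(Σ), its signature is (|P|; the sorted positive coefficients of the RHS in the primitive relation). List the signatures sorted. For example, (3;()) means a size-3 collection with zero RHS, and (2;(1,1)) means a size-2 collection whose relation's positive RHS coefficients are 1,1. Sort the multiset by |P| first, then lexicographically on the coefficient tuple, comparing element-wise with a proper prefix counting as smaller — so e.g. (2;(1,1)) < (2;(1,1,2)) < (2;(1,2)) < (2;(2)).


The 6 primitive collections of Σ (r=7, n=3):

  P={1,6}:  v_{1} + v_{6} = 0  ⟹  sig = (2;())
  P={2,3}:  v_{2} + v_{3} = 0  ⟹  sig = (2;())
  P={0,5}:  v_{0} + v_{5} = v_{2}  ⟹  sig = (2;(1))
  P={1,4}:  v_{1} + v_{4} = v_{2}  ⟹  sig = (2;(1))
  P={2,6}:  v_{2} + v_{6} = v_{4}  ⟹  sig = (2;(1))
  P={3,4}:  v_{3} + v_{4} = v_{6}  ⟹  sig = (2;(1))

Sorted signature multiset PRS(X):
[(2;()), (2;()), (2;(1)), (2;(1)), (2;(1)), (2;(1))]


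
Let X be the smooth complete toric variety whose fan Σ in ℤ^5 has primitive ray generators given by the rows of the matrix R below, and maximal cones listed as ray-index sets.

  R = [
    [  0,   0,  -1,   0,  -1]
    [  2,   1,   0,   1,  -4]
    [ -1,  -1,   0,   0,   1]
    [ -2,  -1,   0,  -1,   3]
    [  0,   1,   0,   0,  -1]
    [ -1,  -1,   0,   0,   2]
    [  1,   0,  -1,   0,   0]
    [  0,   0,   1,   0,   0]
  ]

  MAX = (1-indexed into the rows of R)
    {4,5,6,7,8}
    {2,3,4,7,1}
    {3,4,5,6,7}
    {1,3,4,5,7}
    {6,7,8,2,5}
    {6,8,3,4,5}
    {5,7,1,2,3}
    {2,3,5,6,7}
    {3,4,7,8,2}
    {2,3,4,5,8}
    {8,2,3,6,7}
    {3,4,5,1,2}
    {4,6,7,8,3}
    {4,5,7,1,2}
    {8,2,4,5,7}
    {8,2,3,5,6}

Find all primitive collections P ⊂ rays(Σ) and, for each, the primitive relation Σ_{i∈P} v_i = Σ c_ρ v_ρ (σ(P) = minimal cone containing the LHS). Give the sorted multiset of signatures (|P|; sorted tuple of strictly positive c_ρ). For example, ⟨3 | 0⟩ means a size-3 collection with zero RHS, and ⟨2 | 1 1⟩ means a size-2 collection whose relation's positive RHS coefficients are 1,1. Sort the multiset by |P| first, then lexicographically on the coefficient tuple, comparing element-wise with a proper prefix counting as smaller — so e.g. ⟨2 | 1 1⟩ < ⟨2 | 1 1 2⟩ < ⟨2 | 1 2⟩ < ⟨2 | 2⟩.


|primitive collections| = 5. Relations:

  • {1,8}:  v_{1} + v_{8} = v_{2} + v_{4}  →  sig = ⟨2 | 1 1⟩
  • {1,6}:  v_{1} + v_{6} = 2·v_{3} + v_{5} + v_{7}  →  sig = ⟨2 | 1 1 2⟩
  • {2,4,6}:  v_{2} + v_{4} + v_{6} = v_{3}  →  sig = ⟨3 | 1⟩
  • {3,5,7,8}:  v_{3} + v_{5} + v_{7} + v_{8} = 0  →  sig = ⟨4 | 0⟩
  • {2,3,4,5,7}:  v_{2} + v_{3} + v_{4} + v_{5} + v_{7} = v_{1}  →  sig = ⟨5 | 1⟩

Signatures (|P|; sorted positive RHS coefficients), sorted:
    ⟨2 | 1 1⟩
    ⟨2 | 1 1 2⟩
    ⟨3 | 1⟩
    ⟨4 | 0⟩
    ⟨5 | 1⟩


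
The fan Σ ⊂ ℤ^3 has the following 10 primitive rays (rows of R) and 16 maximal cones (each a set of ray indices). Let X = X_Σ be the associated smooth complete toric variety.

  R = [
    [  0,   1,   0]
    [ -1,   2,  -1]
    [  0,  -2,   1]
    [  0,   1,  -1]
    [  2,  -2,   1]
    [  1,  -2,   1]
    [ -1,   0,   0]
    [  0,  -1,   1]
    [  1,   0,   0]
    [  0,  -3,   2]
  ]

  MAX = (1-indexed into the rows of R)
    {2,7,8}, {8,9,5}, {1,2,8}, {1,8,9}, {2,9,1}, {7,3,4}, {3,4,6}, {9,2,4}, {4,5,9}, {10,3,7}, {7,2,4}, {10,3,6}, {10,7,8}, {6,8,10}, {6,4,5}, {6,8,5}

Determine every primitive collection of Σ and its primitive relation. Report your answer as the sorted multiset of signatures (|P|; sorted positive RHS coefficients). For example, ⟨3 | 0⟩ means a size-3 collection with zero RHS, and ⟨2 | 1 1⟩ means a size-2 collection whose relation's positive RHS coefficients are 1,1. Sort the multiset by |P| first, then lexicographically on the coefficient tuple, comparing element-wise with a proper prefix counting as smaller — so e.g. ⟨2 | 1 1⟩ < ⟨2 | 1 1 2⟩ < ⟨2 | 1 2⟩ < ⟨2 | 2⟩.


Minimal non-faces — 22 found among 10 rays, 16 max cones:

  {2,6}:  v_{2} + v_{6} = 0  ⇒ sig = ⟨2 | 0⟩
  {4,8}:  v_{4} + v_{8} = 0  ⇒ sig = ⟨2 | 0⟩
  {7,9}:  v_{7} + v_{9} = 0  ⇒ sig = ⟨2 | 0⟩
  {1,3}:  v_{1} + v_{3} = v_{8}  ⇒ sig = ⟨2 | 1⟩
  {2,3}:  v_{2} + v_{3} = v_{7}  ⇒ sig = ⟨2 | 1⟩
  {2,5}:  v_{2} + v_{5} = v_{9}  ⇒ sig = ⟨2 | 1⟩
  {3,8}:  v_{3} + v_{8} = v_{10}  ⇒ sig = ⟨2 | 1⟩
  {3,9}:  v_{3} + v_{9} = v_{6}  ⇒ sig = ⟨2 | 1⟩
  {4,10}:  v_{4} + v_{10} = v_{3}  ⇒ sig = ⟨2 | 1⟩
  {5,7}:  v_{5} + v_{7} = v_{6}  ⇒ sig = ⟨2 | 1⟩
  {6,7}:  v_{6} + v_{7} = v_{3}  ⇒ sig = ⟨2 | 1⟩
  {6,9}:  v_{6} + v_{9} = v_{5}  ⇒ sig = ⟨2 | 1⟩
  {1,4}:  v_{1} + v_{4} = v_{2} + v_{9}  ⇒ sig = ⟨2 | 1 1⟩
  {1,6}:  v_{1} + v_{6} = v_{8} + v_{9}  ⇒ sig = ⟨2 | 1 1⟩
  {1,7}:  v_{1} + v_{7} = v_{2} + v_{8}  ⇒ sig = ⟨2 | 1 1⟩
  {2,10}:  v_{2} + v_{10} = v_{7} + v_{8}  ⇒ sig = ⟨2 | 1 1⟩
  {9,10}:  v_{9} + v_{10} = v_{6} + v_{8}  ⇒ sig = ⟨2 | 1 1⟩
  {1,5}:  v_{1} + v_{5} = v_{8} + 2·v_{9}  ⇒ sig = ⟨2 | 1 2⟩
  {5,10}:  v_{5} + v_{10} = 2·v_{6} + v_{8}  ⇒ sig = ⟨2 | 1 2⟩
  {1,10}:  v_{1} + v_{10} = 2·v_{8}  ⇒ sig = ⟨2 | 2⟩
  {3,5}:  v_{3} + v_{5} = 2·v_{6}  ⇒ sig = ⟨2 | 2⟩
  {2,8,9}:  v_{2} + v_{8} + v_{9} = v_{1}  ⇒ sig = ⟨3 | 1⟩

so the primitive-relation signature multiset is
{ ⟨2 | 0⟩ ×3,  ⟨2 | 1⟩ ×9,  ⟨2 | 1 1⟩ ×5,  ⟨2 | 1 2⟩ ×2,  ⟨2 | 2⟩ ×2,  ⟨3 | 1⟩ }


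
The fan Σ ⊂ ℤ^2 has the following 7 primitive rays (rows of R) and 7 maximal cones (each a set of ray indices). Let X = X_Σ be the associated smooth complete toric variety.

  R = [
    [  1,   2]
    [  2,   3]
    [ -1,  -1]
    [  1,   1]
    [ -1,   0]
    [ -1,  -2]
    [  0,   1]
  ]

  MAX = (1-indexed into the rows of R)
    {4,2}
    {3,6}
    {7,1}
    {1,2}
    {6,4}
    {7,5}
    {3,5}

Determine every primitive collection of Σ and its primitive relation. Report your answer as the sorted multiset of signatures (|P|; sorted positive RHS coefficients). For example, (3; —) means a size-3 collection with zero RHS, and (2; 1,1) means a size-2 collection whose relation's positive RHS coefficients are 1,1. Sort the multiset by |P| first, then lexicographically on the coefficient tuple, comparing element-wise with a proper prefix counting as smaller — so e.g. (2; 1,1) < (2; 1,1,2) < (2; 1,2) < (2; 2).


14 collections generate NE(X_Σ); each relation:

  {1,6}:  v_{1} + v_{6} = 0 — sig = (2; —)
  {3,4}:  v_{3} + v_{4} = 0 — sig = (2; —)
  {1,3}:  v_{1} + v_{3} = v_{7} — sig = (2; 1)
  {1,4}:  v_{1} + v_{4} = v_{2} — sig = (2; 1)
  {2,3}:  v_{2} + v_{3} = v_{1} — sig = (2; 1)
  {2,6}:  v_{2} + v_{6} = v_{4} — sig = (2; 1)
  {3,7}:  v_{3} + v_{7} = v_{5} — sig = (2; 1)
  {4,5}:  v_{4} + v_{5} = v_{7} — sig = (2; 1)
  {4,7}:  v_{4} + v_{7} = v_{1} — sig = (2; 1)
  {6,7}:  v_{6} + v_{7} = v_{3} — sig = (2; 1)
  {2,5}:  v_{2} + v_{5} = v_{1} + v_{7} — sig = (2; 1,1)
  {1,5}:  v_{1} + v_{5} = 2·v_{7} — sig = (2; 2)
  {2,7}:  v_{2} + v_{7} = 2·v_{1} — sig = (2; 2)
  {5,6}:  v_{5} + v_{6} = 2·v_{3} — sig = (2; 2)

Sorted signature multiset PRS(X):
    |P|=2: 14 collections, coeffs (), (), (1), (1), (1), (1), (1), (1), (1), (1), (1,1), (2), (2), (2)


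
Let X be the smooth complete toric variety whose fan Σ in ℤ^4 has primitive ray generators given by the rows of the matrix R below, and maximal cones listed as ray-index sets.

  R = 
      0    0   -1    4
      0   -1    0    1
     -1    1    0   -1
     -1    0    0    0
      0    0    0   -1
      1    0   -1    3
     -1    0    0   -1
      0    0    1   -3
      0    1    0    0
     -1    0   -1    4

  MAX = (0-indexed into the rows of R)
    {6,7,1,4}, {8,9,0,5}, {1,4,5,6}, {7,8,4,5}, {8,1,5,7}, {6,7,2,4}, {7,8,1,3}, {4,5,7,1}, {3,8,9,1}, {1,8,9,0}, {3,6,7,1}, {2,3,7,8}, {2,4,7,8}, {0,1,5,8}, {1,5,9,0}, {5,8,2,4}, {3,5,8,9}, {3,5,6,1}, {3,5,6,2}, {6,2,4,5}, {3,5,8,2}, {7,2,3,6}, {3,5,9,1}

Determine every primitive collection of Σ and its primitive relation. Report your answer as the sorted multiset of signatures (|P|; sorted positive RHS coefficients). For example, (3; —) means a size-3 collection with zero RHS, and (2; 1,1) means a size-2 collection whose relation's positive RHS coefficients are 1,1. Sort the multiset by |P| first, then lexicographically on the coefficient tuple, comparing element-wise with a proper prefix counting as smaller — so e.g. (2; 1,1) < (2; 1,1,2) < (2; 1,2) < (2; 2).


Σ has 18 primitive collections:

  {0,3}:  v_{0} + v_{3} = v_{9} — sig = (2; 1)
  {1,2}:  v_{1} + v_{2} = v_{3} — sig = (2; 1)
  {3,4}:  v_{3} + v_{4} = v_{6} — sig = (2; 1)
  {6,8}:  v_{6} + v_{8} = v_{2} — sig = (2; 1)
  {0,4}:  v_{0} + v_{4} = v_{3} + v_{5} — sig = (2; 1,1)
  {0,7}:  v_{0} + v_{7} = v_{1} + v_{8} — sig = (2; 1,1)
  {7,9}:  v_{7} + v_{9} = v_{1} + v_{3} + v_{8} — sig = (2; 1,1,1)
  {0,2}:  v_{0} + v_{2} = 2·v_{3} + v_{5} + v_{8} — sig = (2; 1,1,2)
  {2,9}:  v_{2} + v_{9} = 3·v_{3} + v_{5} + v_{8} — sig = (2; 1,1,3)
  {0,6}:  v_{0} + v_{6} = 2·v_{3} + v_{5} — sig = (2; 1,2)
  {4,9}:  v_{4} + v_{9} = 2·v_{3} + v_{5} — sig = (2; 1,2)
  {6,9}:  v_{6} + v_{9} = 3·v_{3} + v_{5} — sig = (2; 1,3)
  {1,4,8}:  v_{1} + v_{4} + v_{8} = 0 — sig = (3; —)
  {3,5,7}:  v_{3} + v_{5} + v_{7} = 0 — sig = (3; —)
  {5,6,7}:  v_{5} + v_{6} + v_{7} = v_{4} — sig = (3; 1)
  {2,5,7}:  v_{2} + v_{5} + v_{7} = v_{4} + v_{8} — sig = (3; 1,1)
  {1,3,5,8}:  v_{1} + v_{3} + v_{5} + v_{8} = v_{0} — sig = (4; 1)
  {1,5,8,9}:  v_{1} + v_{5} + v_{8} + v_{9} = 2·v_{0} — sig = (4; 2)

so the primitive-relation signature multiset is
    (2; 1)
    (2; 1)
    (2; 1)
    (2; 1)
    (2; 1,1)
    (2; 1,1)
    (2; 1,1,1)
    (2; 1,1,2)
    (2; 1,1,3)
    (2; 1,2)
    (2; 1,2)
    (2; 1,3)
    (3; —)
    (3; —)
    (3; 1)
    (3; 1,1)
    (4; 1)
    (4; 2)


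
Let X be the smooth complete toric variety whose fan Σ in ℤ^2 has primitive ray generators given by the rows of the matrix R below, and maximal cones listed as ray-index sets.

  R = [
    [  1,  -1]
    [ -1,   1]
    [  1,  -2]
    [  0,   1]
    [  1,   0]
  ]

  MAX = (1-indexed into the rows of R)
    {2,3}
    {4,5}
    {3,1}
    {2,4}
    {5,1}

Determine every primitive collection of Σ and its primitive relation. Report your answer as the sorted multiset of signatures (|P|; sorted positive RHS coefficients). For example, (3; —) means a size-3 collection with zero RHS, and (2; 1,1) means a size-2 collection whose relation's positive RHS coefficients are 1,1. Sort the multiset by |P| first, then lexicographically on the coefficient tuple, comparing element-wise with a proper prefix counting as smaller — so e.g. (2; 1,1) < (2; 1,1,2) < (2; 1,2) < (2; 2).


Δ(Σ) — 5 vertices, 5 min non-faces:

  P = {1,2}:  v_{1} + v_{2} = 0  ⟹  sig = (2; —)
  P = {1,4}:  v_{1} + v_{4} = v_{5}  ⟹  sig = (2; 1)
  P = {2,5}:  v_{2} + v_{5} = v_{4}  ⟹  sig = (2; 1)
  P = {3,4}:  v_{3} + v_{4} = v_{1}  ⟹  sig = (2; 1)
  P = {3,5}:  v_{3} + v_{5} = 2·v_{1}  ⟹  sig = (2; 2)

Hence PRS(X_Σ) =
[(2; —), (2; 1), (2; 1), (2; 1), (2; 2)]


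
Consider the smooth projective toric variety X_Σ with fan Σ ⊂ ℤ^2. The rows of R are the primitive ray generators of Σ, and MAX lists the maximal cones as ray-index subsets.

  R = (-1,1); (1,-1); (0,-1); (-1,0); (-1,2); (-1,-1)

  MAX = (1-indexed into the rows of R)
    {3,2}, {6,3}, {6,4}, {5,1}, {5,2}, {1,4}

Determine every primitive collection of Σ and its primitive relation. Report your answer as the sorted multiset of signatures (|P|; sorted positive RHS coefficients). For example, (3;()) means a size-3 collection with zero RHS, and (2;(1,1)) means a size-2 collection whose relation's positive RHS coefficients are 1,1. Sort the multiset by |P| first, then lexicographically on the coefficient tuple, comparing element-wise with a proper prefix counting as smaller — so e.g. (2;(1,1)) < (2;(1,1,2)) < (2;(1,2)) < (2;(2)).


Primitive collections (9):

  {1,2}:  v_{1} + v_{2} = 0  ⟹  sig = (2;())
  {1,3}:  v_{1} + v_{3} = v_{4}  ⟹  sig = (2;(1))
  {2,4}:  v_{2} + v_{4} = v_{3}  ⟹  sig = (2;(1))
  {3,4}:  v_{3} + v_{4} = v_{6}  ⟹  sig = (2;(1))
  {3,5}:  v_{3} + v_{5} = v_{1}  ⟹  sig = (2;(1))
  {5,6}:  v_{5} + v_{6} = v_{1} + v_{4}  ⟹  sig = (2;(1,1))
  {1,6}:  v_{1} + v_{6} = 2·v_{4}  ⟹  sig = (2;(2))
  {2,6}:  v_{2} + v_{6} = 2·v_{3}  ⟹  sig = (2;(2))
  {4,5}:  v_{4} + v_{5} = 2·v_{1}  ⟹  sig = (2;(2))

so the primitive-relation signature multiset is
    (2;())
    (2;(1))
    (2;(1))
    (2;(1))
    (2;(1))
    (2;(1,1))
    (2;(2))
    (2;(2))
    (2;(2))


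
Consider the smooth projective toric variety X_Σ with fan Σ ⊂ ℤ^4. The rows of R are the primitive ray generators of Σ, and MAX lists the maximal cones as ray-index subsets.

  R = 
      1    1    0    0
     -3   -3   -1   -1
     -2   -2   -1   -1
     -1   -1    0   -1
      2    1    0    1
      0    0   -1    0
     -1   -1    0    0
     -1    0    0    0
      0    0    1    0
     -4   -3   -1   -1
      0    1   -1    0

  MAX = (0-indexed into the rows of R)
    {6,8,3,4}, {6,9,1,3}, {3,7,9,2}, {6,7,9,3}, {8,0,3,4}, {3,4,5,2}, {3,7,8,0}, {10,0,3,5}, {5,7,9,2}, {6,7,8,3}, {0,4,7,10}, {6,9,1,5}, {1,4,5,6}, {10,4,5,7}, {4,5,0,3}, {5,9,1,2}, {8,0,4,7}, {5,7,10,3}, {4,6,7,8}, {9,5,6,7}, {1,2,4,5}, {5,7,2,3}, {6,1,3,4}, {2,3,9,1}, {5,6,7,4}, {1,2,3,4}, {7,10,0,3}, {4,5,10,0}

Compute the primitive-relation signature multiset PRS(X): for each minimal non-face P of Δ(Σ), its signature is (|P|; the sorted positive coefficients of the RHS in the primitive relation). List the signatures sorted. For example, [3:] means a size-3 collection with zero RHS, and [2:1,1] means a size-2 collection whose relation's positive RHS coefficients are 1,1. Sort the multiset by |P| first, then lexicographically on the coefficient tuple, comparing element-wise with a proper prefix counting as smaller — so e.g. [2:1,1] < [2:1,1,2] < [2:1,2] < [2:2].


|primitive collections| = 23. Relations:

  P = {0,6}:  v_{0} + v_{6} = 0 ; sig = [2:]
  P = {5,8}:  v_{5} + v_{8} = 0 ; sig = [2:]
  P = {0,1}:  v_{0} + v_{1} = v_{2} ; sig = [2:1]
  P = {1,7}:  v_{1} + v_{7} = v_{9} ; sig = [2:1]
  P = {2,6}:  v_{2} + v_{6} = v_{1} ; sig = [2:1]
  P = {0,2}:  v_{0} + v_{2} = v_{3} + v_{5} ; sig = [2:1,1]
  P = {0,9}:  v_{0} + v_{9} = v_{2} + v_{7} ; sig = [2:1,1]
  P = {2,8}:  v_{2} + v_{8} = v_{3} + v_{6} ; sig = [2:1,1]
  P = {6,10}:  v_{6} + v_{10} = v_{5} + v_{7} ; sig = [2:1,1]
  P = {8,10}:  v_{8} + v_{10} = v_{0} + v_{7} ; sig = [2:1,1]
  P = {1,10}:  v_{1} + v_{10} = v_{2} + v_{5} + v_{7} ; sig = [2:1,1,1]
  P = {2,10}:  v_{2} + v_{10} = v_{3} + 2·v_{5} + v_{7} ; sig = [2:1,1,2]
  P = {8,9}:  v_{8} + v_{9} = v_{3} + 2·v_{6} + v_{7} ; sig = [2:1,1,2]
  P = {9,10}:  v_{9} + v_{10} = v_{2} + v_{5} + 2·v_{7} ; sig = [2:1,1,2]
  P = {1,8}:  v_{1} + v_{8} = v_{3} + 2·v_{6} ; sig = [2:1,2]
  P = {4,9}:  v_{4} + v_{9} = v_{5} + 2·v_{6} ; sig = [2:1,2]
  P = {3,4,7}:  v_{3} + v_{4} + v_{7} = 0 ; sig = [3:]
  P = {0,5,7}:  v_{0} + v_{5} + v_{7} = v_{10} ; sig = [3:1]
  P = {3,5,6}:  v_{3} + v_{5} + v_{6} = v_{2} ; sig = [3:1]
  P = {2,4,7}:  v_{2} + v_{4} + v_{7} = v_{5} + v_{6} ; sig = [3:1,1]
  P = {3,4,10}:  v_{3} + v_{4} + v_{10} = v_{0} + v_{5} ; sig = [3:1,1]
  P = {3,5,9}:  v_{3} + v_{5} + v_{9} = 2·v_{2} + v_{7} ; sig = [3:1,2]
  P = {1,3,5}:  v_{1} + v_{3} + v_{5} = 2·v_{2} ; sig = [3:2]

so the primitive-relation signature multiset is
    [2:]
    [2:]
    [2:1]
    [2:1]
    [2:1]
    [2:1,1]
    [2:1,1]
    [2:1,1]
    [2:1,1]
    [2:1,1]
    [2:1,1,1]
    [2:1,1,2]
    [2:1,1,2]
    [2:1,1,2]
    [2:1,2]
    [2:1,2]
    [3:]
    [3:1]
    [3:1]
    [3:1,1]
    [3:1,1]
    [3:1,2]
    [3:2]


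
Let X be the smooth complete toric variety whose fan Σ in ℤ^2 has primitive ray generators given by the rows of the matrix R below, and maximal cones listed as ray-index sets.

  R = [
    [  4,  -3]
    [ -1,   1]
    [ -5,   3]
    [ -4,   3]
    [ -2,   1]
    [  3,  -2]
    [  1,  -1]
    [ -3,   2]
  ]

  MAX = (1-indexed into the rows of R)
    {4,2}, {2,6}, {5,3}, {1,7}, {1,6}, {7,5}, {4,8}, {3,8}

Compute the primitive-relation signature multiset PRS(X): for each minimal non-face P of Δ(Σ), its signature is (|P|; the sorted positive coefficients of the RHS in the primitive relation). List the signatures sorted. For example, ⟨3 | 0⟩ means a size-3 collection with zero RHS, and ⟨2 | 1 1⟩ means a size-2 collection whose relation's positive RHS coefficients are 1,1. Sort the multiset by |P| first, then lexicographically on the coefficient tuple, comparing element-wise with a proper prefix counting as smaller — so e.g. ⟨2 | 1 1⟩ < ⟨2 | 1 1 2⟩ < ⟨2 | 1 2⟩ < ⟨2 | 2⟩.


Primitive collections (20):

  P={1,4}:  v_{1} + v_{4} = 0 ; sig = ⟨2 | 0⟩
  P={2,7}:  v_{2} + v_{7} = 0 ; sig = ⟨2 | 0⟩
  P={6,8}:  v_{6} + v_{8} = 0 ; sig = ⟨2 | 0⟩
  P={1,2}:  v_{1} + v_{2} = v_{6} ; sig = ⟨2 | 1⟩
  P={1,8}:  v_{1} + v_{8} = v_{7} ; sig = ⟨2 | 1⟩
  P={2,5}:  v_{2} + v_{5} = v_{8} ; sig = ⟨2 | 1⟩
  P={2,8}:  v_{2} + v_{8} = v_{4} ; sig = ⟨2 | 1⟩
  P={3,6}:  v_{3} + v_{6} = v_{5} ; sig = ⟨2 | 1⟩
  P={4,6}:  v_{4} + v_{6} = v_{2} ; sig = ⟨2 | 1⟩
  P={4,7}:  v_{4} + v_{7} = v_{8} ; sig = ⟨2 | 1⟩
  P={5,6}:  v_{5} + v_{6} = v_{7} ; sig = ⟨2 | 1⟩
  P={5,8}:  v_{5} + v_{8} = v_{3} ; sig = ⟨2 | 1⟩
  P={6,7}:  v_{6} + v_{7} = v_{1} ; sig = ⟨2 | 1⟩
  P={7,8}:  v_{7} + v_{8} = v_{5} ; sig = ⟨2 | 1⟩
  P={1,3}:  v_{1} + v_{3} = v_{5} + v_{7} ; sig = ⟨2 | 1 1⟩
  P={1,5}:  v_{1} + v_{5} = 2·v_{7} ; sig = ⟨2 | 2⟩
  P={2,3}:  v_{2} + v_{3} = 2·v_{8} ; sig = ⟨2 | 2⟩
  P={3,7}:  v_{3} + v_{7} = 2·v_{5} ; sig = ⟨2 | 2⟩
  P={4,5}:  v_{4} + v_{5} = 2·v_{8} ; sig = ⟨2 | 2⟩
  P={3,4}:  v_{3} + v_{4} = 3·v_{8} ; sig = ⟨2 | 3⟩

Hence PRS(X_Σ) =
    ⟨2 | 0⟩
    ⟨2 | 0⟩
    ⟨2 | 0⟩
    ⟨2 | 1⟩
    ⟨2 | 1⟩
    ⟨2 | 1⟩
    ⟨2 | 1⟩
    ⟨2 | 1⟩
    ⟨2 | 1⟩
    ⟨2 | 1⟩
    ⟨2 | 1⟩
    ⟨2 | 1⟩
    ⟨2 | 1⟩
    ⟨2 | 1⟩
    ⟨2 | 1 1⟩
    ⟨2 | 2⟩
    ⟨2 | 2⟩
    ⟨2 | 2⟩
    ⟨2 | 2⟩
    ⟨2 | 3⟩


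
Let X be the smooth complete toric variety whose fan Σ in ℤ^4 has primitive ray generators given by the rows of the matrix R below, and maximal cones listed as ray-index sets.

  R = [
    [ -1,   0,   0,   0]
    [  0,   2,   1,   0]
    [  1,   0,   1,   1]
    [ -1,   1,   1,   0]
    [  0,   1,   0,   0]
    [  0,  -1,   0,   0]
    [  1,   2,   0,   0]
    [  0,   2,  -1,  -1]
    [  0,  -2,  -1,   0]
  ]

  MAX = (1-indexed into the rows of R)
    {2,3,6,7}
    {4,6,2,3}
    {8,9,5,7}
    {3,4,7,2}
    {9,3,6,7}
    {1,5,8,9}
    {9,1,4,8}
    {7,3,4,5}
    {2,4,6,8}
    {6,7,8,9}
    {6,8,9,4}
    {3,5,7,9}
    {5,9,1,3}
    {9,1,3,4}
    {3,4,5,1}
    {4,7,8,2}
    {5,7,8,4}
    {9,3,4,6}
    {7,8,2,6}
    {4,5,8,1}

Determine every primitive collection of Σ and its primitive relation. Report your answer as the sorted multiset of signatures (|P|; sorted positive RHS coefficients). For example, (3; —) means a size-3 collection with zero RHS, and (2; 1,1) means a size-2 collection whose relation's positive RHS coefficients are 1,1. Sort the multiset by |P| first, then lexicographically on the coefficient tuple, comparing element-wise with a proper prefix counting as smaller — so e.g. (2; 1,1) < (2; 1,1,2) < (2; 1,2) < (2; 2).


The 10 primitive collections of Σ (r=9, n=4):

  • {2,9}:  v_{2} + v_{9} = 0  ⇒ sig = (2; —)
  • {5,6}:  v_{5} + v_{6} = 0  ⇒ sig = (2; —)
  • {3,8}:  v_{3} + v_{8} = v_{7}  ⇒ sig = (2; 1)
  • {1,2}:  v_{1} + v_{2} = v_{4} + v_{5}  ⇒ sig = (2; 1,1)
  • {1,6}:  v_{1} + v_{6} = v_{4} + v_{9}  ⇒ sig = (2; 1,1)
  • {2,5}:  v_{2} + v_{5} = v_{4} + v_{7}  ⇒ sig = (2; 1,1)
  • {1,7}:  v_{1} + v_{7} = 2·v_{5}  ⇒ sig = (2; 2)
  • {4,5,9}:  v_{4} + v_{5} + v_{9} = v_{1}  ⇒ sig = (3; 1)
  • {4,6,7}:  v_{4} + v_{6} + v_{7} = v_{2}  ⇒ sig = (3; 1)
  • {4,7,9}:  v_{4} + v_{7} + v_{9} = v_{5}  ⇒ sig = (3; 1)

so the primitive-relation signature multiset is
{ (2; —) ×2,  (2; 1),  (2; 1,1) ×3,  (2; 2),  (3; 1) ×3 }


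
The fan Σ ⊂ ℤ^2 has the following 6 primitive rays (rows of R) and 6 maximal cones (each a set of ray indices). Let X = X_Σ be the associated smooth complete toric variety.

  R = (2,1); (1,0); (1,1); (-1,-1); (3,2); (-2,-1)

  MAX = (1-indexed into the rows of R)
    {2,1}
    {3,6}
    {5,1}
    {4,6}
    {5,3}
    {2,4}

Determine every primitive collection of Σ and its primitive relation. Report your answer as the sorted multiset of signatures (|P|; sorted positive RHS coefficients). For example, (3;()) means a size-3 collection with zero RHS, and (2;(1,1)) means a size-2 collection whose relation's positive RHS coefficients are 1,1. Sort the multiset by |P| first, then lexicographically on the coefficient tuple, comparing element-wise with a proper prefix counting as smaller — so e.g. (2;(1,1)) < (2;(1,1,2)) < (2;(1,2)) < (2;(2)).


Minimal non-faces — 9 found among 6 rays, 6 max cones:

  {1,6}:  v_{1} + v_{6} = 0  ⟹  sig = (2;())
  {3,4}:  v_{3} + v_{4} = 0  ⟹  sig = (2;())
  {1,3}:  v_{1} + v_{3} = v_{5}  ⟹  sig = (2;(1))
  {1,4}:  v_{1} + v_{4} = v_{2}  ⟹  sig = (2;(1))
  {2,3}:  v_{2} + v_{3} = v_{1}  ⟹  sig = (2;(1))
  {2,6}:  v_{2} + v_{6} = v_{4}  ⟹  sig = (2;(1))
  {4,5}:  v_{4} + v_{5} = v_{1}  ⟹  sig = (2;(1))
  {5,6}:  v_{5} + v_{6} = v_{3}  ⟹  sig = (2;(1))
  {2,5}:  v_{2} + v_{5} = 2·v_{1}  ⟹  sig = (2;(2))

so the primitive-relation signature multiset is
    |P|=2: 9 collections, coeffs (), (), (1), (1), (1), (1), (1), (1), (2)


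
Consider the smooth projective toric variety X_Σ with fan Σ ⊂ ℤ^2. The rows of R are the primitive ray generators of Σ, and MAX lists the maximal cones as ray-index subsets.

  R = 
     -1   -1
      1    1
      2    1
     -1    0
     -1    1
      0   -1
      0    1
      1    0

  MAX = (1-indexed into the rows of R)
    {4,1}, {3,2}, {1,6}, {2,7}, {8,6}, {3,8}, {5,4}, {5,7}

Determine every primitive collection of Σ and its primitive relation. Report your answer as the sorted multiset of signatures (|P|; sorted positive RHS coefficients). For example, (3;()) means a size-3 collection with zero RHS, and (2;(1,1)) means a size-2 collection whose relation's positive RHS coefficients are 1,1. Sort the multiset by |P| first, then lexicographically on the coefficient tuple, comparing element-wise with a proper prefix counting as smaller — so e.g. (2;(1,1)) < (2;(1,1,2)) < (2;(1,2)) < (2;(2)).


|primitive collections| = 20. Relations:

  P = {1,2}:  v_{1} + v_{2} = 0 ; sig = (2;())
  P = {4,8}:  v_{4} + v_{8} = 0 ; sig = (2;())
  P = {6,7}:  v_{6} + v_{7} = 0 ; sig = (2;())
  P = {1,3}:  v_{1} + v_{3} = v_{8} ; sig = (2;(1))
  P = {1,7}:  v_{1} + v_{7} = v_{4} ; sig = (2;(1))
  P = {1,8}:  v_{1} + v_{8} = v_{6} ; sig = (2;(1))
  P = {2,4}:  v_{2} + v_{4} = v_{7} ; sig = (2;(1))
  P = {2,6}:  v_{2} + v_{6} = v_{8} ; sig = (2;(1))
  P = {2,8}:  v_{2} + v_{8} = v_{3} ; sig = (2;(1))
  P = {3,4}:  v_{3} + v_{4} = v_{2} ; sig = (2;(1))
  P = {4,6}:  v_{4} + v_{6} = v_{1} ; sig = (2;(1))
  P = {4,7}:  v_{4} + v_{7} = v_{5} ; sig = (2;(1))
  P = {5,6}:  v_{5} + v_{6} = v_{4} ; sig = (2;(1))
  P = {5,8}:  v_{5} + v_{8} = v_{7} ; sig = (2;(1))
  P = {7,8}:  v_{7} + v_{8} = v_{2} ; sig = (2;(1))
  P = {3,5}:  v_{3} + v_{5} = v_{2} + v_{7} ; sig = (2;(1,1))
  P = {1,5}:  v_{1} + v_{5} = 2·v_{4} ; sig = (2;(2))
  P = {2,5}:  v_{2} + v_{5} = 2·v_{7} ; sig = (2;(2))
  P = {3,6}:  v_{3} + v_{6} = 2·v_{8} ; sig = (2;(2))
  P = {3,7}:  v_{3} + v_{7} = 2·v_{2} ; sig = (2;(2))

Hence PRS(X_Σ) =
    (2;())
    (2;())
    (2;())
    (2;(1))
    (2;(1))
    (2;(1))
    (2;(1))
    (2;(1))
    (2;(1))
    (2;(1))
    (2;(1))
    (2;(1))
    (2;(1))
    (2;(1))
    (2;(1))
    (2;(1,1))
    (2;(2))
    (2;(2))
    (2;(2))
    (2;(2))


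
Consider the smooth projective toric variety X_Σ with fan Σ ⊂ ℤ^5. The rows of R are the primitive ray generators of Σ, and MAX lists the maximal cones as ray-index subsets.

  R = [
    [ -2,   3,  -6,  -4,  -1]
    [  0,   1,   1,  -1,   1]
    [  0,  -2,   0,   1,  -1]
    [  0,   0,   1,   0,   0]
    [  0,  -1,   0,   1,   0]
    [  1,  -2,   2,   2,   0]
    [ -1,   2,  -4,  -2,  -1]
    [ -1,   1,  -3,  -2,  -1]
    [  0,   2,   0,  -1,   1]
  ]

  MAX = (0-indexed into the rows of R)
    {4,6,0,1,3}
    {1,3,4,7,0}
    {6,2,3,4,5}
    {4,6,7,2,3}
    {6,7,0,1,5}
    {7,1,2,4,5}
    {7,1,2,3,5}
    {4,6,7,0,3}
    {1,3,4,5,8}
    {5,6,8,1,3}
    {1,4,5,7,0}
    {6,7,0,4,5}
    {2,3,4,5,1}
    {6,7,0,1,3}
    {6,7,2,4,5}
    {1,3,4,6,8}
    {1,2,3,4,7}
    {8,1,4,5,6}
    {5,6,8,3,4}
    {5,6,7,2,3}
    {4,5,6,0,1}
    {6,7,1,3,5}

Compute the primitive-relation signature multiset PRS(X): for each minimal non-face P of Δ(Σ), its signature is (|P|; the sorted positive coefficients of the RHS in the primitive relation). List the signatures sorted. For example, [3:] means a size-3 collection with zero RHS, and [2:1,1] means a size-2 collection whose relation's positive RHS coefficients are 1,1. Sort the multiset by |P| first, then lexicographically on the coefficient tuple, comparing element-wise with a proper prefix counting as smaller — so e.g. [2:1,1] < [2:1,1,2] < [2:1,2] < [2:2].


Σ has 9 primitive collections:

  • {2,8}:  v_{2} + v_{8} = 0 — sig = [2:]
  • {7,8}:  v_{7} + v_{8} = v_{1} + v_{6} — sig = [2:1,1]
  • {0,2}:  v_{0} + v_{2} = v_{4} + 2·v_{7} — sig = [2:1,2]
  • {0,8}:  v_{0} + v_{8} = 2·v_{1} + v_{4} + 2·v_{6} — sig = [2:1,2,2]
  • {0,3,5}:  v_{0} + v_{3} + v_{5} = v_{7} — sig = [3:1]
  • {1,2,6}:  v_{1} + v_{2} + v_{6} = v_{7} — sig = [3:1]
  • {1,4,6,7}:  v_{1} + v_{4} + v_{6} + v_{7} = v_{0} — sig = [4:1]
  • {3,4,5,7}:  v_{3} + v_{4} + v_{5} + v_{7} = v_{2} — sig = [4:1]
  • {1,3,4,5,6}:  v_{1} + v_{3} + v_{4} + v_{5} + v_{6} = 0 — sig = [5:]

so the primitive-relation signature multiset is
    [2:]
    [2:1,1]
    [2:1,2]
    [2:1,2,2]
    [3:1]
    [3:1]
    [4:1]
    [4:1]
    [5:]


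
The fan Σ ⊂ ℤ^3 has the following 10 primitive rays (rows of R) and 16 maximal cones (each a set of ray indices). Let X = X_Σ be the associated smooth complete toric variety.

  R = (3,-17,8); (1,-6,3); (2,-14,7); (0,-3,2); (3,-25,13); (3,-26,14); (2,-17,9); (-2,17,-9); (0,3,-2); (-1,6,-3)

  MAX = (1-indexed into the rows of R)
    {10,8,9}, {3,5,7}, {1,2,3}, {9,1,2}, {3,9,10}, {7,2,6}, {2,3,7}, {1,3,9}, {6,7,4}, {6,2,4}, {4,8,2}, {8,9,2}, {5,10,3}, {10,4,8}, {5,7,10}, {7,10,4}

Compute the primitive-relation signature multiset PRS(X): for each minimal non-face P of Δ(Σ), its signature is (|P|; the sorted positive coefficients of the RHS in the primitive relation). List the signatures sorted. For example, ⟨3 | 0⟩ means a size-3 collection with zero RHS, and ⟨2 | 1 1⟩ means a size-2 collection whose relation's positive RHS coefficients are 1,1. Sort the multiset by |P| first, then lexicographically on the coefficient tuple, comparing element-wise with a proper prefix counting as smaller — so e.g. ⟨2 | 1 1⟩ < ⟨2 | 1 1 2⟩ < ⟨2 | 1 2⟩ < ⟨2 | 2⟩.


Primitive collections (24):

  • {2,10}:  v_{2} + v_{10} = 0 — sig = ⟨2 | 0⟩
  • {4,9}:  v_{4} + v_{9} = 0 — sig = ⟨2 | 0⟩
  • {7,8}:  v_{7} + v_{8} = 0 — sig = ⟨2 | 0⟩
  • {3,4}:  v_{3} + v_{4} = v_{7} — sig = ⟨2 | 1⟩
  • {3,8}:  v_{3} + v_{8} = v_{9} — sig = ⟨2 | 1⟩
  • {7,9}:  v_{7} + v_{9} = v_{3} — sig = ⟨2 | 1⟩
  • {1,4}:  v_{1} + v_{4} = v_{2} + v_{3} — sig = ⟨2 | 1 1⟩
  • {1,10}:  v_{1} + v_{10} = v_{3} + v_{9} — sig = ⟨2 | 1 1⟩
  • {2,5}:  v_{2} + v_{5} = v_{3} + v_{7} — sig = ⟨2 | 1 1⟩
  • {5,8}:  v_{5} + v_{8} = v_{3} + v_{10} — sig = ⟨2 | 1 1⟩
  • {6,8}:  v_{6} + v_{8} = v_{2} + v_{4} — sig = ⟨2 | 1 1⟩
  • {6,9}:  v_{6} + v_{9} = v_{2} + v_{7} — sig = ⟨2 | 1 1⟩
  • {6,10}:  v_{6} + v_{10} = v_{4} + v_{7} — sig = ⟨2 | 1 1⟩
  • {1,6}:  v_{1} + v_{6} = 2·v_{2} + v_{3} + v_{7} — sig = ⟨2 | 1 1 2⟩
  • {1,7}:  v_{1} + v_{7} = v_{2} + 2·v_{3} — sig = ⟨2 | 1 2⟩
  • {1,8}:  v_{1} + v_{8} = v_{2} + 2·v_{9} — sig = ⟨2 | 1 2⟩
  • {3,6}:  v_{3} + v_{6} = v_{2} + 2·v_{7} — sig = ⟨2 | 1 2⟩
  • {4,5}:  v_{4} + v_{5} = 2·v_{7} + v_{10} — sig = ⟨2 | 1 2⟩
  • {5,9}:  v_{5} + v_{9} = 2·v_{3} + v_{10} — sig = ⟨2 | 1 2⟩
  • {1,5}:  v_{1} + v_{5} = 3·v_{3} — sig = ⟨2 | 3⟩
  • {5,6}:  v_{5} + v_{6} = 3·v_{7} — sig = ⟨2 | 3⟩
  • {2,3,9}:  v_{2} + v_{3} + v_{9} = v_{1} — sig = ⟨3 | 1⟩
  • {2,4,7}:  v_{2} + v_{4} + v_{7} = v_{6} — sig = ⟨3 | 1⟩
  • {3,7,10}:  v_{3} + v_{7} + v_{10} = v_{5} — sig = ⟨3 | 1⟩

Signatures (|P|; sorted positive RHS coefficients), sorted:
    |P|=2: 21 collections, coeffs (), (), (), (1), (1), (1), (1,1), (1,1), (1,1), (1,1), (1,1), (1,1), (1,1), (1,1,2), (1,2), (1,2), (1,2), (1,2), (1,2), (3), (3)
    |P|=3: 3 collections, coeffs (1), (1), (1)
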